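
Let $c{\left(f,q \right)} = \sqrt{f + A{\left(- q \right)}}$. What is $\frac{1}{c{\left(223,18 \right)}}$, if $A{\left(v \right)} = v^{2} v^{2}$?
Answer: $\frac{\sqrt{105199}}{105199} \approx 0.0030831$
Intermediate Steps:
$A{\left(v \right)} = v^{4}$
$c{\left(f,q \right)} = \sqrt{f + q^{4}}$ ($c{\left(f,q \right)} = \sqrt{f + \left(- q\right)^{4}} = \sqrt{f + q^{4}}$)
$\frac{1}{c{\left(223,18 \right)}} = \frac{1}{\sqrt{223 + 18^{4}}} = \frac{1}{\sqrt{223 + 104976}} = \frac{1}{\sqrt{105199}} = \frac{\sqrt{105199}}{105199}$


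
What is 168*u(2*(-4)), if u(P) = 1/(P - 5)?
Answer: -168/13 ≈ -12.923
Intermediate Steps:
u(P) = 1/(-5 + P)
168*u(2*(-4)) = 168/(-5 + 2*(-4)) = 168/(-5 - 8) = 168/(-13) = 168*(-1/13) = -168/13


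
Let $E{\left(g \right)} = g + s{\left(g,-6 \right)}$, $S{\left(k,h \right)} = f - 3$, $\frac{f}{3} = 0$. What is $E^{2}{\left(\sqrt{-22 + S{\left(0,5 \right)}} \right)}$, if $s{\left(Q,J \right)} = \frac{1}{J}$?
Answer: $\frac{\left(-1 + 30 i\right)^{2}}{36} \approx -24.972 - 1.6667 i$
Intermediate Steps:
$f = 0$ ($f = 3 \cdot 0 = 0$)
$S{\left(k,h \right)} = -3$ ($S{\left(k,h \right)} = 0 - 3 = -3$)
$E{\left(g \right)} = - \frac{1}{6} + g$ ($E{\left(g \right)} = g + \frac{1}{-6} = g - \frac{1}{6} = - \frac{1}{6} + g$)
$E^{2}{\left(\sqrt{-22 + S{\left(0,5 \right)}} \right)} = \left(- \frac{1}{6} + \sqrt{-22 - 3}\right)^{2} = \left(- \frac{1}{6} + \sqrt{-25}\right)^{2} = \left(- \frac{1}{6} + 5 i\right)^{2}$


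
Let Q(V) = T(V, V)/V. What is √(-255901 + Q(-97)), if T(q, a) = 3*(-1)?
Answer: 251*I*√38218/97 ≈ 505.87*I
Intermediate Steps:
T(q, a) = -3
Q(V) = -3/V
√(-255901 + Q(-97)) = √(-255901 - 3/(-97)) = √(-255901 - 3*(-1/97)) = √(-255901 + 3/97) = √(-24822394/97) = 251*I*√38218/97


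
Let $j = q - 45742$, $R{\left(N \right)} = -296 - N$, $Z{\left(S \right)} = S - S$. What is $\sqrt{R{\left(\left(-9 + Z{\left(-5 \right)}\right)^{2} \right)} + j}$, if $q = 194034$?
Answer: $3 \sqrt{16435} \approx 384.6$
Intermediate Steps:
$Z{\left(S \right)} = 0$
$j = 148292$ ($j = 194034 - 45742 = 148292$)
$\sqrt{R{\left(\left(-9 + Z{\left(-5 \right)}\right)^{2} \right)} + j} = \sqrt{\left(-296 - \left(-9 + 0\right)^{2}\right) + 148292} = \sqrt{\left(-296 - \left(-9\right)^{2}\right) + 148292} = \sqrt{\left(-296 - 81\right) + 148292} = \sqrt{-377 + 148292} = \sqrt{147915} = 3 \sqrt{16435}$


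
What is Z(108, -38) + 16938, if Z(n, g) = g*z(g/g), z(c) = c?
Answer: 16900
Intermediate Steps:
Z(n, g) = g (Z(n, g) = g*(g/g) = g*1 = g)
Z(108, -38) + 16938 = -38 + 16938 = 16900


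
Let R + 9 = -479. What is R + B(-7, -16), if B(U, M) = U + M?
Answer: -511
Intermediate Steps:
B(U, M) = M + U
R = -488 (R = -9 - 479 = -488)
R + B(-7, -16) = -488 + (-16 - 7) = -488 - 23 = -511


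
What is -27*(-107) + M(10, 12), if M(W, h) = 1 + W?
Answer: 2900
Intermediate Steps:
-27*(-107) + M(10, 12) = -27*(-107) + (1 + 10) = 2889 + 11 = 2900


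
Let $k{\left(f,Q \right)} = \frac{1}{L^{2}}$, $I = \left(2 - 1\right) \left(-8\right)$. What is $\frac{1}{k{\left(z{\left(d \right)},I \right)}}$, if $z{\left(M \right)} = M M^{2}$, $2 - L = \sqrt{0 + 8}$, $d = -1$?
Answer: $12 - 8 \sqrt{2} \approx 0.68629$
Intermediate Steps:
$I = -8$ ($I = 1 \left(-8\right) = -8$)
$L = 2 - 2 \sqrt{2}$ ($L = 2 - \sqrt{0 + 8} = 2 - \sqrt{8} = 2 - 2 \sqrt{2} \approx -0.82843$)
$z{\left(M \right)} = M^{3}$
$k{\left(f,Q \right)} = \frac{1}{\left(2 - 2 \sqrt{2}\right)^{2}}$
$\frac{1}{k{\left(z{\left(d \right)},I \right)}} = \frac{1}{\frac{1}{4} \frac{1}{\left(1 - \sqrt{2}\right)^{2}}} = 4 \left(1 - \sqrt{2}\right)^{2}$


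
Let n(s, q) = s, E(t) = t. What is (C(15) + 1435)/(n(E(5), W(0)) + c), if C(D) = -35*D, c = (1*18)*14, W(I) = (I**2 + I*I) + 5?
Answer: 910/257 ≈ 3.5409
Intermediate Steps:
W(I) = 5 + 2*I**2 (W(I) = (I**2 + I**2) + 5 = 2*I**2 + 5 = 5 + 2*I**2)
c = 252 (c = 18*14 = 252)
(C(15) + 1435)/(n(E(5), W(0)) + c) = (-35*15 + 1435)/(5 + 252) = (-525 + 1435)/257 = 910*(1/257) = 910/257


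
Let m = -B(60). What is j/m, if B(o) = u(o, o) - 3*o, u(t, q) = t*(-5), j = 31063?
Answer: 31063/480 ≈ 64.715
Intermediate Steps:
u(t, q) = -5*t
B(o) = -8*o (B(o) = -5*o - 3*o = -8*o)
m = 480 (m = -(-8)*60 = -1*(-480) = 480)
j/m = 31063/480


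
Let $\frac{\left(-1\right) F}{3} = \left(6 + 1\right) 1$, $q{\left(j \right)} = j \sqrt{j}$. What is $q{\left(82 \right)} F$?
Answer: $- 1722 \sqrt{82} \approx -15593.0$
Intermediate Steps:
$q{\left(j \right)} = j^{\frac{3}{2}}$
$F = -21$ ($F = - 3 \left(6 + 1\right) 1 = - 3 \cdot 7 \cdot 1 = \left(-3\right) 7 = -21$)
$q{\left(82 \right)} F = 82^{\frac{3}{2}} \left(-21\right) = 82 \sqrt{82} \left(-21\right) = - 1722 \sqrt{82}$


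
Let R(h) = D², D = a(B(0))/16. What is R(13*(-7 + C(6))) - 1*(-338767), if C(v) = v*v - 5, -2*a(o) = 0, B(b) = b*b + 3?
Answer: 338767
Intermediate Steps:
B(b) = 3 + b² (B(b) = b² + 3 = 3 + b²)
a(o) = 0 (a(o) = -½*0 = 0)
C(v) = -5 + v² (C(v) = v² - 5 = -5 + v²)
D = 0 (D = 0/16 = 0*(1/16) = 0)
R(h) = 0 (R(h) = 0² = 0)
R(13*(-7 + C(6))) - 1*(-338767) = 0 - 1*(-338767) = 0 + 338767 = 338767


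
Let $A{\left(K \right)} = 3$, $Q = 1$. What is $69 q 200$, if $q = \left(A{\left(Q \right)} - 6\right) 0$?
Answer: $0$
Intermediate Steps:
$q = 0$ ($q = \left(3 - 6\right) 0 = \left(-3\right) 0 = 0$)
$69 q 200 = 69 \cdot 0 \cdot 200 = 0 \cdot 200 = 0$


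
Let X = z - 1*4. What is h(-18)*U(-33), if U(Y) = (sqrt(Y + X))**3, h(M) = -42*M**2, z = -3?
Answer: 1088640*I*sqrt(10) ≈ 3.4426e+6*I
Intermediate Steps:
X = -7 (X = -3 - 1*4 = -3 - 4 = -7)
U(Y) = (-7 + Y)**(3/2) (U(Y) = (sqrt(Y - 7))**3 = (sqrt(-7 + Y))**3 = (-7 + Y)**(3/2))
h(-18)*U(-33) = (-42*(-18)**2)*(-7 - 33)**(3/2) = (-42*324)*(-40)**(3/2) = -(-1088640)*I*sqrt(10) = 1088640*I*sqrt(10)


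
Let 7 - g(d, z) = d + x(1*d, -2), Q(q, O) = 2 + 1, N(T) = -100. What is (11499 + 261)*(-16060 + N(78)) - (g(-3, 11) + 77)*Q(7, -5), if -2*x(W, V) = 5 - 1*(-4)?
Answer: -380083749/2 ≈ -1.9004e+8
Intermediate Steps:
x(W, V) = -9/2 (x(W, V) = -(5 - 1*(-4))/2 = -(5 + 4)/2 = -1/2*9 = -9/2)
Q(q, O) = 3
g(d, z) = 23/2 - d (g(d, z) = 7 - (d - 9/2) = 7 - (-9/2 + d) = 7 + (9/2 - d) = 23/2 - d)
(11499 + 261)*(-16060 + N(78)) - (g(-3, 11) + 77)*Q(7, -5) = (11499 + 261)*(-16060 - 100) - ((23/2 - 1*(-3)) + 77)*3 = 11760*(-16160) - ((23/2 + 3) + 77)*3 = -190041600 - (29/2 + 77)*3 = -190041600 - 183*3/2 = -190041600 - 1*549/2 = -190041600 - 549/2 = -380083749/2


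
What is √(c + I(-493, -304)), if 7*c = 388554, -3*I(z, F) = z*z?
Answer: I*√11249301/21 ≈ 159.71*I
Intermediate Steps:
I(z, F) = -z²/3 (I(z, F) = -z*z/3 = -z²/3)
c = 388554/7 (c = (⅐)*388554 = 388554/7 ≈ 55508.)
√(c + I(-493, -304)) = √(388554/7 - ⅓*(-493)²) = √(388554/7 - ⅓*243049) = √(388554/7 - 243049/3) = √(-535681/21) = I*√11249301/21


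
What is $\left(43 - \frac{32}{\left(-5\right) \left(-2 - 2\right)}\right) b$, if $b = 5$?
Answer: $207$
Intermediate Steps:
$\left(43 - \frac{32}{\left(-5\right) \left(-2 - 2\right)}\right) b = \left(43 - \frac{32}{\left(-5\right) \left(-2 - 2\right)}\right) 5 = \left(43 - \frac{32}{\left(-5\right) \left(-4\right)}\right) 5 = \left(43 - \frac{32}{20}\right) 5 = \left(43 - \frac{8}{5}\right) 5 = \frac{207}{5} \cdot 5 = 207$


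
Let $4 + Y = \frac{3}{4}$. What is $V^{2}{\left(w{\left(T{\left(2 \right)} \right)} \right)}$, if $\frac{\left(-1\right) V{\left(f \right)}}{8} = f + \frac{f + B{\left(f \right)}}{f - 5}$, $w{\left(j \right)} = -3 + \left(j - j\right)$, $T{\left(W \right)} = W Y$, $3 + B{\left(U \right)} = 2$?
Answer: $400$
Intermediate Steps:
$Y = - \frac{13}{4}$ ($Y = -4 + \frac{3}{4} = - \frac{13}{4} \approx -3.25$)
$B{\left(U \right)} = -1$ ($B{\left(U \right)} = -3 + 2 = -1$)
$T{\left(W \right)} = - \frac{13 W}{4}$ ($T{\left(W \right)} = W \left(- \frac{13}{4}\right) = - \frac{13 W}{4}$)
$w{\left(j \right)} = -3$ ($w{\left(j \right)} = -3 + 0 = -3$)
$V{\left(f \right)} = - 8 f - \frac{8 \left(-1 + f\right)}{-5 + f}$ ($V{\left(f \right)} = - 8 \left(f + \frac{f - 1}{f - 5}\right) = - 8 \left(f + \frac{-1 + f}{-5 + f}\right) = - 8 f - \frac{8 \left(-1 + f\right)}{-5 + f}$)
$V^{2}{\left(w{\left(T{\left(2 \right)} \right)} \right)} = \left(\frac{8 \left(1 - \left(-3\right)^{2} + 4 \left(-3\right)\right)}{-5 - 3}\right)^{2} = \left(\frac{8 \left(1 - 9 - 12\right)}{-8}\right)^{2} = \left(8 \left(- \frac{1}{8}\right) \left(1 - 9 - 12\right)\right)^{2} = \left(8 \left(- \frac{1}{8}\right) \left(-20\right)\right)^{2} = 20^{2} = 400$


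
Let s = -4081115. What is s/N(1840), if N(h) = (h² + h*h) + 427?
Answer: -4081115/6771627 ≈ -0.60268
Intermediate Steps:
N(h) = 427 + 2*h² (N(h) = (h² + h²) + 427 = 2*h² + 427 = 427 + 2*h²)
s/N(1840) = -4081115/(427 + 2*1840²) = -4081115/(427 + 2*3385600) = -4081115/(427 + 6771200) = -4081115/6771627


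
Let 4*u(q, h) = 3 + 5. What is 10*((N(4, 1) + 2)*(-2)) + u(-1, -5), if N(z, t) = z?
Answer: -118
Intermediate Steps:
u(q, h) = 2 (u(q, h) = (3 + 5)/4 = (¼)*8 = 2)
10*((N(4, 1) + 2)*(-2)) + u(-1, -5) = 10*((4 + 2)*(-2)) + 2 = 10*(6*(-2)) + 2 = 10*(-12) + 2 = -120 + 2 = -118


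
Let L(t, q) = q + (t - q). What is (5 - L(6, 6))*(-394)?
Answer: 394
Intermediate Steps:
L(t, q) = t
(5 - L(6, 6))*(-394) = (5 - 1*6)*(-394) = (5 - 6)*(-394) = -1*(-394) = 394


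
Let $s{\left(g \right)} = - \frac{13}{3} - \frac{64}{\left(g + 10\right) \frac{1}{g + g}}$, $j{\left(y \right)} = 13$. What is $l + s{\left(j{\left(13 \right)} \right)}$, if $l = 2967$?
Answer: $\frac{199432}{69} \approx 2890.3$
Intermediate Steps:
$s{\left(g \right)} = - \frac{13}{3} - \frac{128 g}{10 + g}$ ($s{\left(g \right)} = \left(-13\right) \frac{1}{3} - \frac{64}{\left(10 + g\right) \frac{1}{2 g}} = - \frac{13}{3} - \frac{64}{\left(10 + g\right) \frac{1}{2 g}} = - \frac{13}{3} - \frac{64}{\frac{1}{2} \frac{1}{g} \left(10 + g\right)} = - \frac{13}{3} - 64 \frac{2 g}{10 + g} = - \frac{13}{3} - \frac{128 g}{10 + g}$)
$l + s{\left(j{\left(13 \right)} \right)} = 2967 + \frac{-130 - 5161}{3 \left(10 + 13\right)} = 2967 + \frac{-130 - 5161}{3 \cdot 23} = 2967 + \frac{1}{3} \cdot \frac{1}{23} \left(-5291\right) = 2967 - \frac{5291}{69} = \frac{199432}{69}$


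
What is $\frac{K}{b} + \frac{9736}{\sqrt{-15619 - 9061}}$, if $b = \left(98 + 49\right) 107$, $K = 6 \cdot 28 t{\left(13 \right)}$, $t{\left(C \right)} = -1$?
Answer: $- \frac{8}{749} - \frac{2434 i \sqrt{6170}}{3085} \approx -0.010681 - 61.974 i$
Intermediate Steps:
$K = -168$ ($K = 6 \cdot 28 \left(-1\right) = 168 \left(-1\right) = -168$)
$b = 15729$ ($b = 147 \cdot 107 = 15729$)
$\frac{K}{b} + \frac{9736}{\sqrt{-15619 - 9061}} = - \frac{168}{15729} + \frac{9736}{\sqrt{-15619 - 9061}} = \left(-168\right) \frac{1}{15729} + \frac{9736}{\sqrt{-24680}} = - \frac{8}{749} + \frac{9736}{2 i \sqrt{6170}} = - \frac{8}{749} + 9736 \left(- \frac{i \sqrt{6170}}{12340}\right) = - \frac{8}{749} - \frac{2434 i \sqrt{6170}}{3085}$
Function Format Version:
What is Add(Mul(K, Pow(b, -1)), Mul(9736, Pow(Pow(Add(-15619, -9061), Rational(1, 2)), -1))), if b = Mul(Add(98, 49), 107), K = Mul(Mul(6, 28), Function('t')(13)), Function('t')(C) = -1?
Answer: Add(Rational(-8, 749), Mul(Rational(-2434, 3085), I, Pow(6170, Rational(1, 2)))) ≈ Add(-0.010681, Mul(-61.974, I))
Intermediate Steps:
K = -168 (K = Mul(Mul(6, 28), -1) = Mul(168, -1) = -168)
b = 15729 (b = Mul(147, 107) = 15729)
Add(Mul(K, Pow(b, -1)), Mul(9736, Pow(Pow(Add(-15619, -9061), Rational(1, 2)), -1))) = Add(Mul(-168, Pow(15729, -1)), Mul(9736, Pow(Pow(Add(-15619, -9061), Rational(1, 2)), -1))) = Add(Mul(-168, Rational(1, 15729)), Mul(9736, Pow(Pow(-24680, Rational(1, 2)), -1))) = Add(Rational(-8, 749), Mul(9736, Pow(Mul(2, I, Pow(6170, Rational(1, 2))), -1))) = Add(Rational(-8, 749), Mul(9736, Mul(Rational(-1, 12340), I, Pow(6170, Rational(1, 2))))) = Add(Rational(-8, 749), Mul(Rational(-2434, 3085), I, Pow(6170, Rational(1, 2))))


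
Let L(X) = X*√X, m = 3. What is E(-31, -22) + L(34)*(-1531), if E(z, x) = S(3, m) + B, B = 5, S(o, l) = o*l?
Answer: 14 - 52054*√34 ≈ -3.0351e+5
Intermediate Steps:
S(o, l) = l*o
E(z, x) = 14 (E(z, x) = 3*3 + 5 = 9 + 5 = 14)
L(X) = X^(3/2)
E(-31, -22) + L(34)*(-1531) = 14 + 34^(3/2)*(-1531) = 14 + (34*√34)*(-1531) = 14 - 52054*√34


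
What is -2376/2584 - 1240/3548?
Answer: -363569/286501 ≈ -1.2690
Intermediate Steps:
-2376/2584 - 1240/3548 = -2376*1/2584 - 1240*1/3548 = -297/323 - 310/887 = -363569/286501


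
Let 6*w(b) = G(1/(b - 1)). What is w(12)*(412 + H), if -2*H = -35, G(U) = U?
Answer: 859/132 ≈ 6.5076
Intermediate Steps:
w(b) = 1/(6*(-1 + b)) (w(b) = 1/(6*(b - 1)) = 1/(6*(-1 + b)))
H = 35/2 (H = -½*(-35) = 35/2 ≈ 17.500)
w(12)*(412 + H) = (1/(6*(-1 + 12)))*(412 + 35/2) = ((⅙)/11)*(859/2) = ((⅙)*(1/11))*(859/2) = (1/66)*(859/2) = 859/132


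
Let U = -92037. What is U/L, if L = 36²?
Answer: -30679/432 ≈ -71.016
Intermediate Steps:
L = 1296
U/L = -92037/1296 = -92037*1/1296 = -30679/432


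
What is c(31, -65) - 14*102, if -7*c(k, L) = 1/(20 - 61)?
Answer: -409835/287 ≈ -1428.0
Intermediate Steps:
c(k, L) = 1/287 (c(k, L) = -1/(7*(20 - 61)) = -1/7/(-41) = -1/7*(-1/41) = 1/287)
c(31, -65) - 14*102 = 1/287 - 14*102 = 1/287 - 1*1428 = 1/287 - 1428 = -409835/287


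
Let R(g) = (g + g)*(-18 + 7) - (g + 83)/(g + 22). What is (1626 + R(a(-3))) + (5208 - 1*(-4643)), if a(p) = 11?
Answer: 370661/33 ≈ 11232.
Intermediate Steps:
R(g) = -22*g - (83 + g)/(22 + g) (R(g) = (2*g)*(-11) - (83 + g)/(22 + g) = -22*g - (83 + g)/(22 + g))
(1626 + R(a(-3))) + (5208 - 1*(-4643)) = (1626 + (-83 - 485*11 - 22*11²)/(22 + 11)) + (5208 - 1*(-4643)) = (1626 + (-83 - 5335 - 22*121)/33) + (5208 + 4643) = (1626 + (-83 - 5335 - 2662)/33) + 9851 = (1626 + (1/33)*(-8080)) + 9851 = (1626 - 8080/33) + 9851 = 45578/33 + 9851 = 370661/33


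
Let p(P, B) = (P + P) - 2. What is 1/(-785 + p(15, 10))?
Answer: -1/757 ≈ -0.0013210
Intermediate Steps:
p(P, B) = -2 + 2*P (p(P, B) = 2*P - 2 = -2 + 2*P)
1/(-785 + p(15, 10)) = 1/(-785 + (-2 + 2*15)) = 1/(-785 + (-2 + 30)) = 1/(-785 + 28) = 1/(-757) = -1/757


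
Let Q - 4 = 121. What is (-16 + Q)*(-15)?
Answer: -1635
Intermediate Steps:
Q = 125 (Q = 4 + 121 = 125)
(-16 + Q)*(-15) = (-16 + 125)*(-15) = 109*(-15) = -1635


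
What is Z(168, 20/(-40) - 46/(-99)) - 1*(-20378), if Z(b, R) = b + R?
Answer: 4068101/198 ≈ 20546.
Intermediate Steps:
Z(b, R) = R + b
Z(168, 20/(-40) - 46/(-99)) - 1*(-20378) = ((20/(-40) - 46/(-99)) + 168) - 1*(-20378) = ((20*(-1/40) - 46*(-1/99)) + 168) + 20378 = ((-½ + 46/99) + 168) + 20378 = (-7/198 + 168) + 20378 = 33257/198 + 20378 = 4068101/198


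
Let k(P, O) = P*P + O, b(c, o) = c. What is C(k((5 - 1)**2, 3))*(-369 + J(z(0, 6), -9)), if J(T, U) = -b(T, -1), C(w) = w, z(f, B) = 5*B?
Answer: -103341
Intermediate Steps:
k(P, O) = O + P**2 (k(P, O) = P**2 + O = O + P**2)
J(T, U) = -T
C(k((5 - 1)**2, 3))*(-369 + J(z(0, 6), -9)) = (3 + ((5 - 1)**2)**2)*(-369 - 5*6) = (3 + (4**2)**2)*(-369 - 1*30) = (3 + 16**2)*(-369 - 30) = (3 + 256)*(-399) = 259*(-399) = -103341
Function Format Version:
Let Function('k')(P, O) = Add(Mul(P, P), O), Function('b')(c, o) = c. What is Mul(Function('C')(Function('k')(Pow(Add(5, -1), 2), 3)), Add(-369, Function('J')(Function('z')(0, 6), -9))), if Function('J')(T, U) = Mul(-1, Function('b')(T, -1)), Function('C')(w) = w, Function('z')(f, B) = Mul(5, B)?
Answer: -103341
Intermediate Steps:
Function('k')(P, O) = Add(O, Pow(P, 2)) (Function('k')(P, O) = Add(Pow(P, 2), O) = Add(O, Pow(P, 2)))
Function('J')(T, U) = Mul(-1, T)
Mul(Function('C')(Function('k')(Pow(Add(5, -1), 2), 3)), Add(-369, Function('J')(Function('z')(0, 6), -9))) = Mul(Add(3, Pow(Pow(Add(5, -1), 2), 2)), Add(-369, Mul(-1, Mul(5, 6)))) = Mul(Add(3, Pow(Pow(4, 2), 2)), Add(-369, Mul(-1, 30))) = Mul(Add(3, Pow(16, 2)), Add(-369, -30)) = Mul(Add(3, 256), -399) = Mul(259, -399) = -103341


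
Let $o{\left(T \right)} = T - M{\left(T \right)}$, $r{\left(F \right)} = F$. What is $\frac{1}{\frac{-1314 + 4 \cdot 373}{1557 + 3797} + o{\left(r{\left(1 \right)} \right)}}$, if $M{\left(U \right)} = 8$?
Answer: $- \frac{2677}{18650} \approx -0.14354$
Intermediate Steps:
$o{\left(T \right)} = -8 + T$ ($o{\left(T \right)} = T - 8 = -8 + T$)
$\frac{1}{\frac{-1314 + 4 \cdot 373}{1557 + 3797} + o{\left(r{\left(1 \right)} \right)}} = \frac{1}{\frac{-1314 + 4 \cdot 373}{1557 + 3797} + \left(-8 + 1\right)} = \frac{1}{\frac{-1314 + 1492}{5354} - 7} = \frac{1}{178 \cdot \frac{1}{5354} - 7} = \frac{1}{\frac{89}{2677} - 7} = \frac{1}{- \frac{18650}{2677}} = - \frac{2677}{18650}$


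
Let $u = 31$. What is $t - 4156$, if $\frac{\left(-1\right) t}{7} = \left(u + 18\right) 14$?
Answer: $-8958$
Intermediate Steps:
$t = -4802$ ($t = - 7 \left(31 + 18\right) 14 = - 7 \cdot 49 \cdot 14 = \left(-7\right) 686 = -4802$)
$t - 4156 = -4802 - 4156 = -8958$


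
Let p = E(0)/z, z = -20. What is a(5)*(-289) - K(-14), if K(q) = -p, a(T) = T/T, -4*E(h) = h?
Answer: -289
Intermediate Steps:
E(h) = -h/4
a(T) = 1
p = 0 (p = -¼*0/(-20) = 0*(-1/20) = 0)
K(q) = 0 (K(q) = -1*0 = 0)
a(5)*(-289) - K(-14) = 1*(-289) - 1*0 = -289 + 0 = -289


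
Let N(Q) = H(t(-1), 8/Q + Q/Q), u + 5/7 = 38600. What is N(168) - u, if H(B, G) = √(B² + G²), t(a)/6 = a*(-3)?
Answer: -270195/7 + 2*√35842/21 ≈ -38581.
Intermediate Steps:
t(a) = -18*a (t(a) = 6*(a*(-3)) = 6*(-3*a) = -18*a)
u = 270195/7 (u = -5/7 + 38600 = 270195/7 ≈ 38599.)
N(Q) = √(324 + (1 + 8/Q)²) (N(Q) = √((-18*(-1))² + (8/Q + Q/Q)²) = √(18² + (8/Q + 1)²) = √(324 + (1 + 8/Q)²))
N(168) - u = √(325 + 16/168 + 64/168²) - 1*270195/7 = √(325 + 16*(1/168) + 64*(1/28224)) - 270195/7 = √(325 + 2/21 + 1/441) - 270195/7 = √(143368/441) - 270195/7 = 2*√35842/21 - 270195/7 = -270195/7 + 2*√35842/21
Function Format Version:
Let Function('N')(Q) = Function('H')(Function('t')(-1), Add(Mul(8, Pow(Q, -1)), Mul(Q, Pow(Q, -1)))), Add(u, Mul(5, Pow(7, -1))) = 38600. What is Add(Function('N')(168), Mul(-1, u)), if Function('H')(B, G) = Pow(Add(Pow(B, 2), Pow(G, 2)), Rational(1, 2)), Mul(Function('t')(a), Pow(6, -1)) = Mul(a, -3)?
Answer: Add(Rational(-270195, 7), Mul(Rational(2, 21), Pow(35842, Rational(1, 2)))) ≈ -38581.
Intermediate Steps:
Function('t')(a) = Mul(-18, a) (Function('t')(a) = Mul(6, Mul(a, -3)) = Mul(6, Mul(-3, a)) = Mul(-18, a))
u = Rational(270195, 7) (u = Add(Rational(-5, 7), 38600) = Rational(270195, 7) ≈ 38599.)
Function('N')(Q) = Pow(Add(324, Pow(Add(1, Mul(8, Pow(Q, -1))), 2)), Rational(1, 2)) (Function('N')(Q) = Pow(Add(Pow(Mul(-18, -1), 2), Pow(Add(Mul(8, Pow(Q, -1)), Mul(Q, Pow(Q, -1))), 2)), Rational(1, 2)) = Pow(Add(Pow(18, 2), Pow(Add(Mul(8, Pow(Q, -1)), 1), 2)), Rational(1, 2)) = Pow(Add(324, Pow(Add(1, Mul(8, Pow(Q, -1))), 2)), Rational(1, 2)))
Add(Function('N')(168), Mul(-1, u)) = Add(Pow(Add(325, Mul(16, Pow(168, -1)), Mul(64, Pow(168, -2))), Rational(1, 2)), Mul(-1, Rational(270195, 7))) = Add(Pow(Add(325, Mul(16, Rational(1, 168)), Mul(64, Rational(1, 28224))), Rational(1, 2)), Rational(-270195, 7)) = Add(Pow(Add(325, Rational(2, 21), Rational(1, 441)), Rational(1, 2)), Rational(-270195, 7)) = Add(Pow(Rational(143368, 441), Rational(1, 2)), Rational(-270195, 7)) = Add(Mul(Rational(2, 21), Pow(35842, Rational(1, 2))), Rational(-270195, 7)) = Add(Rational(-270195, 7), Mul(Rational(2, 21), Pow(35842, Rational(1, 2))))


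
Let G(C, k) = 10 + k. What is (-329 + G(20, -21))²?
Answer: 115600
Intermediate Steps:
(-329 + G(20, -21))² = (-329 + (10 - 21))² = (-329 - 11)² = (-340)² = 115600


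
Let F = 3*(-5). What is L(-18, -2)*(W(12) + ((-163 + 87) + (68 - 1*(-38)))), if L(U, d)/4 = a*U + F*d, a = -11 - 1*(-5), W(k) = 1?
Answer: 17112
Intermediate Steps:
a = -6 (a = -11 + 5 = -6)
F = -15
L(U, d) = -60*d - 24*U (L(U, d) = 4*(-6*U - 15*d) = 4*(-15*d - 6*U) = -60*d - 24*U)
L(-18, -2)*(W(12) + ((-163 + 87) + (68 - 1*(-38)))) = (-60*(-2) - 24*(-18))*(1 + ((-163 + 87) + (68 - 1*(-38)))) = (120 + 432)*(1 + (-76 + (68 + 38))) = 552*(1 + (-76 + 106)) = 552*(1 + 30) = 552*31 = 17112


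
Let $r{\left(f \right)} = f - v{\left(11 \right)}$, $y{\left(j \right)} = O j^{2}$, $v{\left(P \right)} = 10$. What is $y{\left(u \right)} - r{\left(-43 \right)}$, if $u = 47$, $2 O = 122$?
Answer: $134802$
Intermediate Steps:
$O = 61$ ($O = \frac{1}{2} \cdot 122 = 61$)
$y{\left(j \right)} = 61 j^{2}$
$r{\left(f \right)} = -10 + f$ ($r{\left(f \right)} = f - 10 = -10 + f$)
$y{\left(u \right)} - r{\left(-43 \right)} = 61 \cdot 47^{2} - \left(-10 - 43\right) = 61 \cdot 2209 - -53 = 134749 + 53 = 134802$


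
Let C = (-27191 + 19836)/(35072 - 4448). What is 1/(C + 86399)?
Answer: 30624/2645875621 ≈ 1.1574e-5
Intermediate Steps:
C = -7355/30624 ≈ -0.24017
1/(C + 86399) = 1/(-7355/30624 + 86399) = 1/(2645875621/30624) = 30624/2645875621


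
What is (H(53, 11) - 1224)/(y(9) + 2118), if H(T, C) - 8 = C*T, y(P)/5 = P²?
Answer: -211/841 ≈ -0.25089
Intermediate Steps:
y(P) = 5*P²
H(T, C) = 8 + C*T
(H(53, 11) - 1224)/(y(9) + 2118) = ((8 + 11*53) - 1224)/(5*9² + 2118) = ((8 + 583) - 1224)/(5*81 + 2118) = (591 - 1224)/(405 + 2118) = -633/2523 = -633*1/2523 = -211/841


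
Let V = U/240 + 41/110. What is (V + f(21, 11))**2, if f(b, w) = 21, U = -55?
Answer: 3115760761/6969600 ≈ 447.05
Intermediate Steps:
V = 379/2640 (V = -55/240 + 41/110 = -55*1/240 + 41*(1/110) = -11/48 + 41/110 = 379/2640 ≈ 0.14356)
(V + f(21, 11))**2 = (379/2640 + 21)**2 = (55819/2640)**2 = 3115760761/6969600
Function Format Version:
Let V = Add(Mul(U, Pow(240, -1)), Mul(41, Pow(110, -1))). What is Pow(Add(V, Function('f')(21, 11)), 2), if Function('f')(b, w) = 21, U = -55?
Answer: Rational(3115760761, 6969600) ≈ 447.05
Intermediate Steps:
V = Rational(379, 2640) (V = Add(Mul(-55, Pow(240, -1)), Mul(41, Pow(110, -1))) = Add(Mul(-55, Rational(1, 240)), Mul(41, Rational(1, 110))) = Add(Rational(-11, 48), Rational(41, 110)) = Rational(379, 2640) ≈ 0.14356)
Pow(Add(V, Function('f')(21, 11)), 2) = Pow(Add(Rational(379, 2640), 21), 2) = Pow(Rational(55819, 2640), 2) = Rational(3115760761, 6969600)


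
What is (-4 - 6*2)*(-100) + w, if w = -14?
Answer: 1586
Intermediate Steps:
(-4 - 6*2)*(-100) + w = (-4 - 6*2)*(-100) - 14 = (-4 - 12)*(-100) - 14 = -16*(-100) - 14 = 1600 - 14 = 1586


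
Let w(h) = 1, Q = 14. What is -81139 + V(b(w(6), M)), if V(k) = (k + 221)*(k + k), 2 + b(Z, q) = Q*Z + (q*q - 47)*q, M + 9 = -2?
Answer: 850785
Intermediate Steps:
M = -11 (M = -9 - 2 = -11)
b(Z, q) = -2 + 14*Z + q*(-47 + q²) (b(Z, q) = -2 + (14*Z + (q*q - 47)*q) = -2 + (14*Z + (q² - 47)*q) = -2 + (14*Z + (-47 + q²)*q) = -2 + (14*Z + q*(-47 + q²)) = -2 + 14*Z + q*(-47 + q²))
V(k) = 2*k*(221 + k) (V(k) = (221 + k)*(2*k) = 2*k*(221 + k))
-81139 + V(b(w(6), M)) = -81139 + 2*(-2 + (-11)³ - 47*(-11) + 14*1)*(221 + (-2 + (-11)³ - 47*(-11) + 14*1)) = -81139 + 2*(-2 - 1331 + 517 + 14)*(221 + (-2 - 1331 + 517 + 14)) = -81139 + 2*(-802)*(221 - 802) = -81139 + 2*(-802)*(-581) = -81139 + 931924 = 850785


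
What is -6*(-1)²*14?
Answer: -84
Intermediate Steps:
-6*(-1)²*14 = -6*1*14 = -6*14 = -84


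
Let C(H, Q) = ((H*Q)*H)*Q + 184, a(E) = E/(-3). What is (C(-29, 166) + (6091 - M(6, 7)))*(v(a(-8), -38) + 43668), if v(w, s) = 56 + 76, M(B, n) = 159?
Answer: 1015315185600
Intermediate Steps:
a(E) = -E/3 (a(E) = E*(-1/3) = -E/3)
v(w, s) = 132
C(H, Q) = 184 + H**2*Q**2 (C(H, Q) = (Q*H**2)*Q + 184 = H**2*Q**2 + 184 = 184 + H**2*Q**2)
(C(-29, 166) + (6091 - M(6, 7)))*(v(a(-8), -38) + 43668) = ((184 + (-29)**2*166**2) + (6091 - 1*159))*(132 + 43668) = ((184 + 841*27556) + (6091 - 159))*43800 = ((184 + 23174596) + 5932)*43800 = (23174780 + 5932)*43800 = 23180712*43800 = 1015315185600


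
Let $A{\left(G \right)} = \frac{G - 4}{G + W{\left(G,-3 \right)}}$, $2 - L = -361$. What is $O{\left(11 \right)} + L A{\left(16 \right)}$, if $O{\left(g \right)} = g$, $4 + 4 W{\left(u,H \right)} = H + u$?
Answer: $\frac{18227}{73} \approx 249.68$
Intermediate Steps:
$L = 363$ ($L = 2 - -361 = 2 + 361 = 363$)
$W{\left(u,H \right)} = -1 + \frac{H}{4} + \frac{u}{4}$ ($W{\left(u,H \right)} = -1 + \frac{H + u}{4} = -1 + \left(\frac{H}{4} + \frac{u}{4}\right) = -1 + \frac{H}{4} + \frac{u}{4}$)
$A{\left(G \right)} = \frac{-4 + G}{- \frac{7}{4} + \frac{5 G}{4}}$ ($A{\left(G \right)} = \frac{G - 4}{G + \left(-1 + \frac{1}{4} \left(-3\right) + \frac{G}{4}\right)} = \frac{-4 + G}{G - \left(\frac{7}{4} - \frac{G}{4}\right)} = \frac{-4 + G}{G + \left(- \frac{7}{4} + \frac{G}{4}\right)} = \frac{-4 + G}{- \frac{7}{4} + \frac{5 G}{4}}$)
$O{\left(11 \right)} + L A{\left(16 \right)} = 11 + 363 \frac{4 \left(-4 + 16\right)}{-7 + 5 \cdot 16} = 11 + 363 \cdot 4 \frac{1}{-7 + 80} \cdot 12 = 11 + 363 \cdot 4 \cdot \frac{1}{73} \cdot 12 = 11 + 363 \cdot \frac{48}{73} = 11 + \frac{17424}{73} = \frac{18227}{73}$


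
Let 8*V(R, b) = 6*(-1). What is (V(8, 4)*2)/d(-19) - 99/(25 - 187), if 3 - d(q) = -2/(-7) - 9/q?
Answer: -313/5364 ≈ -0.058352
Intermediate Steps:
V(R, b) = -3/4 (V(R, b) = (6*(-1))/8 = (1/8)*(-6) = -3/4)
d(q) = 19/7 + 9/q (d(q) = 3 - (-2/(-7) - 9/q) = 3 - (-2*(-1/7) - 9/q) = 3 - (2/7 - 9/q) = 3 + (-2/7 + 9/q) = 19/7 + 9/q)
(V(8, 4)*2)/d(-19) - 99/(25 - 187) = (-3/4*2)/(19/7 + 9/(-19)) - 99/(25 - 187) = -3/(2*(19/7 + 9*(-1/19))) - 99/(-162) = -3/(2*(19/7 - 9/19)) - 99*(-1/162) = -3/(2*298/133) + 11/18 = -3/2*133/298 + 11/18 = -399/596 + 11/18 = -313/5364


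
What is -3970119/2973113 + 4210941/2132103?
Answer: 1351633599692/2112994382213 ≈ 0.63968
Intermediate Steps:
-3970119/2973113 + 4210941/2132103 = -3970119*1/2973113 + 4210941*(1/2132103) = -3970119/2973113 + 1403647/710701 = 1351633599692/2112994382213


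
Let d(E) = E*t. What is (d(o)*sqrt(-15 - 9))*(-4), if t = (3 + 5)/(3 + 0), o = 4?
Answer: -256*I*sqrt(6)/3 ≈ -209.02*I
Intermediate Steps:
t = 8/3 ≈ 2.6667
d(E) = 8*E/3 (d(E) = E*(8/3) = 8*E/3)
(d(o)*sqrt(-15 - 9))*(-4) = (((8/3)*4)*sqrt(-15 - 9))*(-4) = (32*sqrt(-24)/3)*(-4) = (32*(2*I*sqrt(6))/3)*(-4) = (64*I*sqrt(6)/3)*(-4) = -256*I*sqrt(6)/3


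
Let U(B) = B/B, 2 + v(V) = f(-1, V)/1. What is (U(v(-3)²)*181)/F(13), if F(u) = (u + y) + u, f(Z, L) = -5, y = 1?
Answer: 181/27 ≈ 6.7037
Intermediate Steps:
v(V) = -7 (v(V) = -2 - 5/1 = -2 - 5*1 = -2 - 5 = -7)
U(B) = 1
F(u) = 1 + 2*u (F(u) = (u + 1) + u = (1 + u) + u = 1 + 2*u)
(U(v(-3)²)*181)/F(13) = (1*181)/(1 + 2*13) = 181/(1 + 26) = 181/27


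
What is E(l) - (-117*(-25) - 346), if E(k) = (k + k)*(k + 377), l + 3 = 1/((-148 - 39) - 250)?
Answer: -921367739/190969 ≈ -4824.7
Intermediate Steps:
l = -1312/437 (l = -3 + 1/((-148 - 39) - 250) = -3 + 1/(-187 - 250) = -3 + 1/(-437) = -3 - 1/437 = -1312/437 ≈ -3.0023)
E(k) = 2*k*(377 + k) (E(k) = (2*k)*(377 + k) = 2*k*(377 + k))
E(l) - (-117*(-25) - 346) = 2*(-1312/437)*(377 - 1312/437) - (-117*(-25) - 346) = 2*(-1312/437)*(163437/437) - (2925 - 346) = -428858688/190969 - 1*2579 = -428858688/190969 - 2579 = -921367739/190969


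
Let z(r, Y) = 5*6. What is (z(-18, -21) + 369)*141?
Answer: 56259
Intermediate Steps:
z(r, Y) = 30
(z(-18, -21) + 369)*141 = (30 + 369)*141 = 399*141 = 56259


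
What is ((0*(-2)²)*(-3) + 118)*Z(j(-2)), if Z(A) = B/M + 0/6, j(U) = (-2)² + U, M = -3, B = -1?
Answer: 118/3 ≈ 39.333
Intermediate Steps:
j(U) = 4 + U
Z(A) = ⅓ (Z(A) = -1/(-3) + 0/6 = -1*(-⅓) + 0*(⅙) = ⅓ + 0 = ⅓)
((0*(-2)²)*(-3) + 118)*Z(j(-2)) = ((0*(-2)²)*(-3) + 118)*(⅓) = ((0*4)*(-3) + 118)*(⅓) = (0*(-3) + 118)*(⅓) = (0 + 118)*(⅓) = 118*(⅓) = 118/3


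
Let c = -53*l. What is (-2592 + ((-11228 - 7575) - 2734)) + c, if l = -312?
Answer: -7593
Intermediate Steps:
c = 16536 (c = -53*(-312) = 16536)
(-2592 + ((-11228 - 7575) - 2734)) + c = (-2592 + ((-11228 - 7575) - 2734)) + 16536 = (-2592 + (-18803 - 2734)) + 16536 = (-2592 - 21537) + 16536 = -24129 + 16536 = -7593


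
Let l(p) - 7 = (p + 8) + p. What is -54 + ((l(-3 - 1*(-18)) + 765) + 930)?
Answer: 1686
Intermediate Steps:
l(p) = 15 + 2*p (l(p) = 7 + ((p + 8) + p) = 7 + ((8 + p) + p) = 7 + (8 + 2*p) = 15 + 2*p)
-54 + ((l(-3 - 1*(-18)) + 765) + 930) = -54 + (((15 + 2*(-3 - 1*(-18))) + 765) + 930) = -54 + (((15 + 2*(-3 + 18)) + 765) + 930) = -54 + (((15 + 2*15) + 765) + 930) = -54 + (((15 + 30) + 765) + 930) = -54 + ((45 + 765) + 930) = -54 + (810 + 930) = -54 + 1740 = 1686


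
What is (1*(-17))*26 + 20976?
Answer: 20534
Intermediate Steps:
(1*(-17))*26 + 20976 = -17*26 + 20976 = -442 + 20976 = 20534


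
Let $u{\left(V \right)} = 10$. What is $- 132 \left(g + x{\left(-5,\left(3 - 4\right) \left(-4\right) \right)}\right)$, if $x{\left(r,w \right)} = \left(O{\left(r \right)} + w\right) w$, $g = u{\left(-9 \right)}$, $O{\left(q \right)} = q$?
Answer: $-792$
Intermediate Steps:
$g = 10$
$x{\left(r,w \right)} = w \left(r + w\right)$ ($x{\left(r,w \right)} = \left(r + w\right) w = w \left(r + w\right)$)
$- 132 \left(g + x{\left(-5,\left(3 - 4\right) \left(-4\right) \right)}\right) = - 132 \left(10 + \left(3 - 4\right) \left(-4\right) \left(-5 + \left(3 - 4\right) \left(-4\right)\right)\right) = - 132 \left(10 + \left(-1\right) \left(-4\right) \left(-5 - -4\right)\right) = - 132 \left(10 + 4 \left(-5 + 4\right)\right) = - 132 \left(10 + 4 \left(-1\right)\right) = - 132 \left(10 - 4\right) = \left(-132\right) 6 = -792$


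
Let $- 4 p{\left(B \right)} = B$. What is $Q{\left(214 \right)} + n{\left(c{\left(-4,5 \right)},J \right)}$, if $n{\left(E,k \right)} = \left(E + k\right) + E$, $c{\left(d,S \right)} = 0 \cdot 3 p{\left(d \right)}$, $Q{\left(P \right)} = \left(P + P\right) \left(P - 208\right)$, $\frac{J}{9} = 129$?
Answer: $3729$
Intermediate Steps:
$J = 1161$ ($J = 9 \cdot 129 = 1161$)
$p{\left(B \right)} = - \frac{B}{4}$
$Q{\left(P \right)} = 2 P \left(-208 + P\right)$
$c{\left(d,S \right)} = 0$ ($c{\left(d,S \right)} = 0 \cdot 3 \left(- \frac{d}{4}\right) = 0 \left(- \frac{d}{4}\right) = 0$)
$n{\left(E,k \right)} = k + 2 E$
$Q{\left(214 \right)} + n{\left(c{\left(-4,5 \right)},J \right)} = 2 \cdot 214 \left(-208 + 214\right) + \left(1161 + 2 \cdot 0\right) = 2 \cdot 214 \cdot 6 + \left(1161 + 0\right) = 2568 + 1161 = 3729$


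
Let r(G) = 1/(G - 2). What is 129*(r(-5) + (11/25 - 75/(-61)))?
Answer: 2102313/10675 ≈ 196.94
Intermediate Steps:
r(G) = 1/(-2 + G)
129*(r(-5) + (11/25 - 75/(-61))) = 129*(1/(-2 - 5) + (11/25 - 75/(-61))) = 129*(1/(-7) + (11*(1/25) - 75*(-1/61))) = 129*(-1/7 + (11/25 + 75/61)) = 129*(-1/7 + 2546/1525) = 129*(16297/10675) = 2102313/10675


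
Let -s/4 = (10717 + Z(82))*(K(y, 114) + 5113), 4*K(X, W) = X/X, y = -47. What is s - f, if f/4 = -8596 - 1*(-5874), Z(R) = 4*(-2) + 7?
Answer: -219163460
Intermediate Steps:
Z(R) = -1 (Z(R) = -8 + 7 = -1)
f = -10888 (f = 4*(-8596 - 1*(-5874)) = 4*(-8596 + 5874) = 4*(-2722) = -10888)
K(X, W) = ¼ (K(X, W) = (X/X)/4 = (¼)*1 = ¼)
s = -219174348 (s = -4*(10717 - 1)*(¼ + 5113) = -42864*20453/4 = -4*54793587 = -219174348)
s - f = -219174348 - 1*(-10888) = -219174348 + 10888 = -219163460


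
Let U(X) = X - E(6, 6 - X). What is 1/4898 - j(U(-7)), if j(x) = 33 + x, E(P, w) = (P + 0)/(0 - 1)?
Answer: -156735/4898 ≈ -32.000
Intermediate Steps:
E(P, w) = -P (E(P, w) = P/(-1) = P*(-1) = -P)
U(X) = 6 + X (U(X) = X - (-1)*6 = X - 1*(-6) = X + 6 = 6 + X)
1/4898 - j(U(-7)) = 1/4898 - (33 + (6 - 7)) = 1/4898 - (33 - 1) = 1/4898 - 1*32 = 1/4898 - 32 = -156735/4898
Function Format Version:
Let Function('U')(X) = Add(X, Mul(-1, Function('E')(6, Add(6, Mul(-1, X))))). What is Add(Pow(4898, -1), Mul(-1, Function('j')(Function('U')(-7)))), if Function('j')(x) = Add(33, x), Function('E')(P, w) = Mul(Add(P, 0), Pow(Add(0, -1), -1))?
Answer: Rational(-156735, 4898) ≈ -32.000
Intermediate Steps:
Function('E')(P, w) = Mul(-1, P) (Function('E')(P, w) = Mul(P, Pow(-1, -1)) = Mul(P, -1) = Mul(-1, P))
Function('U')(X) = Add(6, X) (Function('U')(X) = Add(X, Mul(-1, Mul(-1, 6))) = Add(X, Mul(-1, -6)) = Add(X, 6) = Add(6, X))
Add(Pow(4898, -1), Mul(-1, Function('j')(Function('U')(-7)))) = Add(Pow(4898, -1), Mul(-1, Add(33, Add(6, -7)))) = Add(Rational(1, 4898), Mul(-1, Add(33, -1))) = Add(Rational(1, 4898), Mul(-1, 32)) = Add(Rational(1, 4898), -32) = Rational(-156735, 4898)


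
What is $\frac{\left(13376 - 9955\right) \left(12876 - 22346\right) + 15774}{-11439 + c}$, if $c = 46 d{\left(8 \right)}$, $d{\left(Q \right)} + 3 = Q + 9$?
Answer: $\frac{32381096}{10795} \approx 2999.6$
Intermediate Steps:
$d{\left(Q \right)} = 6 + Q$ ($d{\left(Q \right)} = -3 + \left(Q + 9\right) = -3 + \left(9 + Q\right) = 6 + Q$)
$c = 644$ ($c = 46 \left(6 + 8\right) = 46 \cdot 14 = 644$)
$\frac{\left(13376 - 9955\right) \left(12876 - 22346\right) + 15774}{-11439 + c} = \frac{\left(13376 - 9955\right) \left(12876 - 22346\right) + 15774}{-11439 + 644} = \frac{3421 \left(-9470\right) + 15774}{-10795} = \left(-32396870 + 15774\right) \left(- \frac{1}{10795}\right) = \left(-32381096\right) \left(- \frac{1}{10795}\right) = \frac{32381096}{10795}$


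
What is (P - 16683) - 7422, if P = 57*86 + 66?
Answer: -19137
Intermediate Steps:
P = 4968 (P = 4902 + 66 = 4968)
(P - 16683) - 7422 = (4968 - 16683) - 7422 = -11715 - 7422 = -19137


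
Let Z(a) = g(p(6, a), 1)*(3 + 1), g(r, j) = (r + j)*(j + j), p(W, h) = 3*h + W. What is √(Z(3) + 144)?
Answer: 4*√17 ≈ 16.492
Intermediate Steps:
p(W, h) = W + 3*h
g(r, j) = 2*j*(j + r) (g(r, j) = (j + r)*(2*j) = 2*j*(j + r))
Z(a) = 56 + 24*a (Z(a) = (2*1*(1 + (6 + 3*a)))*(3 + 1) = (2*1*(7 + 3*a))*4 = (14 + 6*a)*4 = 56 + 24*a)
√(Z(3) + 144) = √((56 + 24*3) + 144) = √((56 + 72) + 144) = √(128 + 144) = √272 = 4*√17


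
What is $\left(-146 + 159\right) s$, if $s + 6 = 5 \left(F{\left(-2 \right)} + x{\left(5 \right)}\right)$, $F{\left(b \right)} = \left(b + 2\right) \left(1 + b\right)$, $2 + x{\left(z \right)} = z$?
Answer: $117$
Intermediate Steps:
$x{\left(z \right)} = -2 + z$
$F{\left(b \right)} = \left(1 + b\right) \left(2 + b\right)$ ($F{\left(b \right)} = \left(2 + b\right) \left(1 + b\right) = \left(1 + b\right) \left(2 + b\right)$)
$s = 9$ ($s = -6 + 5 \left(\left(2 + \left(-2\right)^{2} + 3 \left(-2\right)\right) + \left(-2 + 5\right)\right) = -6 + 5 \left(\left(2 + 4 - 6\right) + 3\right) = -6 + 5 \left(0 + 3\right) = -6 + 5 \cdot 3 = -6 + 15 = 9$)
$\left(-146 + 159\right) s = \left(-146 + 159\right) 9 = 13 \cdot 9 = 117$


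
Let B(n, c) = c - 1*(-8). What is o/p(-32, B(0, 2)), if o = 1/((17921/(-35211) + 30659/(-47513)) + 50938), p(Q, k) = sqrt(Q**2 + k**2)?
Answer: 1672980243*sqrt(281)/47891581171117544 ≈ 5.8558e-7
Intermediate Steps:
B(n, c) = 8 + c (B(n, c) = c + 8 = 8 + c)
o = 1672980243/85216336603412 (o = 1/((17921*(-1/35211) + 30659*(-1/47513)) + 50938) = 1/((-17921/35211 - 30659/47513) + 50938) = 1/(-1931014522/1672980243 + 50938) = 1/(85216336603412/1672980243) = 1672980243/85216336603412 ≈ 1.9632e-5)
o/p(-32, B(0, 2)) = 1672980243/(85216336603412*(sqrt((-32)**2 + (8 + 2)**2))) = 1672980243/(85216336603412*(sqrt(1024 + 10**2))) = 1672980243/(85216336603412*(sqrt(1024 + 100))) = 1672980243/(85216336603412*(sqrt(1124))) = 1672980243/(85216336603412*((2*sqrt(281)))) = 1672980243*(sqrt(281)/562)/85216336603412 = 1672980243*sqrt(281)/47891581171117544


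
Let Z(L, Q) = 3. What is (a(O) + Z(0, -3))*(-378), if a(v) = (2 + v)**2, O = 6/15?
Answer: -82782/25 ≈ -3311.3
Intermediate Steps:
O = 2/5 (O = 6*(1/15) = 2/5 ≈ 0.40000)
(a(O) + Z(0, -3))*(-378) = ((2 + 2/5)**2 + 3)*(-378) = ((12/5)**2 + 3)*(-378) = (144/25 + 3)*(-378) = (219/25)*(-378) = -82782/25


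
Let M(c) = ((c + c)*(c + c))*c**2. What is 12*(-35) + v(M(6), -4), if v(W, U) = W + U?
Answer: 4760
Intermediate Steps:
M(c) = 4*c**4 (M(c) = ((2*c)*(2*c))*c**2 = (4*c**2)*c**2 = 4*c**4)
v(W, U) = U + W
12*(-35) + v(M(6), -4) = 12*(-35) + (-4 + 4*6**4) = -420 + (-4 + 4*1296) = -420 + (-4 + 5184) = -420 + 5180 = 4760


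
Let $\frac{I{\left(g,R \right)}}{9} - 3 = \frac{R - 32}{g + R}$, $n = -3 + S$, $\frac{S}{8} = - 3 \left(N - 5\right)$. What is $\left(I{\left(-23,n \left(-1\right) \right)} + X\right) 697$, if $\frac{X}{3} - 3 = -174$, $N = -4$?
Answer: $- \frac{78406227}{236} \approx -3.3223 \cdot 10^{5}$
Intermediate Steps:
$X = -513$ ($X = 9 + 3 \left(-174\right) = 9 - 522 = -513$)
$S = 216$ ($S = 8 \left(- 3 \left(-4 - 5\right)\right) = 8 \left(\left(-3\right) \left(-9\right)\right) = 8 \cdot 27 = 216$)
$n = 213$ ($n = -3 + 216 = 213$)
$I{\left(g,R \right)} = 27 + \frac{9 \left(-32 + R\right)}{R + g}$ ($I{\left(g,R \right)} = 27 + 9 \frac{R - 32}{g + R} = 27 + 9 \frac{-32 + R}{R + g} = 27 + \frac{9 \left(-32 + R\right)}{R + g}$)
$\left(I{\left(-23,n \left(-1\right) \right)} + X\right) 697 = \left(\frac{9 \left(-32 + 3 \left(-23\right) + 4 \cdot 213 \left(-1\right)\right)}{213 \left(-1\right) - 23} - 513\right) 697 = \left(\frac{9 \left(-32 - 69 + 4 \left(-213\right)\right)}{-213 - 23} - 513\right) 697 = \left(\frac{9 \left(-32 - 69 - 852\right)}{-236} - 513\right) 697 = \left(9 \left(- \frac{1}{236}\right) \left(-953\right) - 513\right) 697 = \left(\frac{8577}{236} - 513\right) 697 = \left(- \frac{112491}{236}\right) 697 = - \frac{78406227}{236}$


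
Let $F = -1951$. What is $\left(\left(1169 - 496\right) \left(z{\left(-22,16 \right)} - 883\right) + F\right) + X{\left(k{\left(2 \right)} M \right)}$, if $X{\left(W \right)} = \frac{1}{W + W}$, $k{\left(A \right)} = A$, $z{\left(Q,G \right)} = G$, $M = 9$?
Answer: $- \frac{21075911}{36} \approx -5.8544 \cdot 10^{5}$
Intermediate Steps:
$X{\left(W \right)} = \frac{1}{2 W}$
$\left(\left(1169 - 496\right) \left(z{\left(-22,16 \right)} - 883\right) + F\right) + X{\left(k{\left(2 \right)} M \right)} = \left(\left(1169 - 496\right) \left(16 - 883\right) - 1951\right) + \frac{1}{2 \cdot 2 \cdot 9} = \left(673 \left(-867\right) - 1951\right) + \frac{1}{2 \cdot 18} = \left(-583491 - 1951\right) + \frac{1}{2} \cdot \frac{1}{18} = -585442 + \frac{1}{36} = - \frac{21075911}{36}$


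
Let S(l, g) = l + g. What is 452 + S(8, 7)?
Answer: 467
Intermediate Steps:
S(l, g) = g + l
452 + S(8, 7) = 452 + (7 + 8) = 452 + 15 = 467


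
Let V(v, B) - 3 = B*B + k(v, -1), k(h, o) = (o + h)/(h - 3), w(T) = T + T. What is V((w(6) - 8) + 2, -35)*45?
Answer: 55335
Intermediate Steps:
w(T) = 2*T
k(h, o) = (h + o)/(-3 + h)
V(v, B) = 3 + B² + (-1 + v)/(-3 + v) (V(v, B) = 3 + (B*B + (v - 1)/(-3 + v)) = 3 + (B² + (-1 + v)/(-3 + v)) = 3 + B² + (-1 + v)/(-3 + v))
V((w(6) - 8) + 2, -35)*45 = ((-1 + ((2*6 - 8) + 2) + (-3 + ((2*6 - 8) + 2))*(3 + (-35)²))/(-3 + ((2*6 - 8) + 2)))*45 = ((-1 + ((12 - 8) + 2) + (-3 + ((12 - 8) + 2))*(3 + 1225))/(-3 + ((12 - 8) + 2)))*45 = ((-1 + (4 + 2) + (-3 + (4 + 2))*1228)/(-3 + (4 + 2)))*45 = ((-1 + 6 + (-3 + 6)*1228)/(-3 + 6))*45 = ((-1 + 6 + 3*1228)/3)*45 = ((-1 + 6 + 3684)/3)*45 = ((⅓)*3689)*45 = (3689/3)*45 = 55335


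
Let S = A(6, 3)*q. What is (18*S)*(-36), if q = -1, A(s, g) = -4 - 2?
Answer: -3888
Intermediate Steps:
A(s, g) = -6
S = 6 (S = -6*(-1) = 6)
(18*S)*(-36) = (18*6)*(-36) = 108*(-36) = -3888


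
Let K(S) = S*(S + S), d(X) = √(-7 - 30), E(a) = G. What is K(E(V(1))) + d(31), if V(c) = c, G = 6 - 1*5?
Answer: 2 + I*√37 ≈ 2.0 + 6.0828*I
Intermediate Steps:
G = 1 (G = 6 - 5 = 1)
E(a) = 1
d(X) = I*√37 (d(X) = √(-37) = I*√37)
K(S) = 2*S² (K(S) = S*(2*S) = 2*S²)
K(E(V(1))) + d(31) = 2*1² + I*√37 = 2*1 + I*√37 = 2 + I*√37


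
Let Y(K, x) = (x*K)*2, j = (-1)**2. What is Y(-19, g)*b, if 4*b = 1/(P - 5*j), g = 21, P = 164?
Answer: -133/106 ≈ -1.2547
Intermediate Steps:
j = 1
Y(K, x) = 2*K*x (Y(K, x) = (K*x)*2 = 2*K*x)
b = 1/636 (b = 1/(4*(164 - 5*1)) = 1/(4*(164 - 5)) = (1/4)/159 = (1/4)*(1/159) = 1/636 ≈ 0.0015723)
Y(-19, g)*b = (2*(-19)*21)*(1/636) = -798*1/636 = -133/106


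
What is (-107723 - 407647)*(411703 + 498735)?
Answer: -469212432060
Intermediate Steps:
(-107723 - 407647)*(411703 + 498735) = -515370*910438 = -469212432060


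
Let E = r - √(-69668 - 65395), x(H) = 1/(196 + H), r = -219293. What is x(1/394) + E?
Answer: -16934901531/77225 - 3*I*√15007 ≈ -2.1929e+5 - 367.51*I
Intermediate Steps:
E = -219293 - 3*I*√15007 (E = -219293 - √(-69668 - 65395) = -219293 - √(-135063) = -219293 - 3*I*√15007 ≈ -2.1929e+5 - 367.51*I)
x(1/394) + E = 1/(196 + 1/394) + (-219293 - 3*I*√15007) = 1/(77225/394) + (-219293 - 3*I*√15007) = 394/77225 + (-219293 - 3*I*√15007) = -16934901531/77225 - 3*I*√15007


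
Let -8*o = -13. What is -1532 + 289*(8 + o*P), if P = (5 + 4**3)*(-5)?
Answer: -1289925/8 ≈ -1.6124e+5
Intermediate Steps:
o = 13/8 (o = -1/8*(-13) = 13/8 ≈ 1.6250)
P = -345 (P = (5 + 64)*(-5) = 69*(-5) = -345)
-1532 + 289*(8 + o*P) = -1532 + 289*(8 + (13/8)*(-345)) = -1532 + 289*(8 - 4485/8) = -1532 + 289*(-4421/8) = -1532 - 1277669/8 = -1289925/8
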